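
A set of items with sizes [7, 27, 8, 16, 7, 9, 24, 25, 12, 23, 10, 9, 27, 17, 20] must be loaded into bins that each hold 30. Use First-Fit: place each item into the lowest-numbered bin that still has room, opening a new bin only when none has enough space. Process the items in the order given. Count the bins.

Put 7 in bin 1; 23 remain.
Put 27 in bin 2; 3 remain.
Put 8 in bin 1; 15 remain.
Put 16 in bin 3; 14 remain.
Put 7 in bin 1; 8 remain.
Put 9 in bin 3; 5 remain.
Put 24 in bin 4; 6 remain.
Put 25 in bin 5; 5 remain.
Put 12 in bin 6; 18 remain.
Put 23 in bin 7; 7 remain.
Put 10 in bin 6; 8 remain.
Put 9 in bin 8; 21 remain.
Put 27 in bin 9; 3 remain.
Put 17 in bin 8; 4 remain.
Put 20 in bin 10; 10 remain.
Final bins: [7,8,7] [27] [16,9] [24] [25] [12,10] [23] [9,17] [27] [20].

10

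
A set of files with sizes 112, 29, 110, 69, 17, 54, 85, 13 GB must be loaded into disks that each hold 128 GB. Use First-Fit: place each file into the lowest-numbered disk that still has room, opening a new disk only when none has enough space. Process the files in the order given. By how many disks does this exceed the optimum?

1

First-Fit: [112,13] [29,69,17] [110] [54] [85] → 5 disks.
Total size 489 GB; any packing needs at least ⌈489/128⌉ = 4 disks.
An optimal packing achieves that bound: [112,13] [110,17] [85,29] [69,54] → 4 disks.
Excess: 5 − 4 = 1.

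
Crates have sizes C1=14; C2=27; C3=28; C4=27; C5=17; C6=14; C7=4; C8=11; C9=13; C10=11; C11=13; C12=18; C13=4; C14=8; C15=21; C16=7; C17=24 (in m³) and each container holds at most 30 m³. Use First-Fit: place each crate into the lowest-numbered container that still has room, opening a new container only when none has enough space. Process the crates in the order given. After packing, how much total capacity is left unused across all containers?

C1 (14 m³) → container 1 (remaining 16 m³)
C2 (27 m³) → container 2 (remaining 3 m³)
C3 (28 m³) → container 3 (remaining 2 m³)
C4 (27 m³) → container 4 (remaining 3 m³)
C5 (17 m³) → container 5 (remaining 13 m³)
C6 (14 m³) → container 1 (remaining 2 m³)
C7 (4 m³) → container 5 (remaining 9 m³)
C8 (11 m³) → container 6 (remaining 19 m³)
C9 (13 m³) → container 6 (remaining 6 m³)
C10 (11 m³) → container 7 (remaining 19 m³)
C11 (13 m³) → container 7 (remaining 6 m³)
C12 (18 m³) → container 8 (remaining 12 m³)
C13 (4 m³) → container 5 (remaining 5 m³)
C14 (8 m³) → container 8 (remaining 4 m³)
C15 (21 m³) → container 9 (remaining 9 m³)
C16 (7 m³) → container 9 (remaining 2 m³)
C17 (24 m³) → container 10 (remaining 6 m³)
10 containers × 30 m³ = 300 m³; used 261 m³; unused 39 m³.

39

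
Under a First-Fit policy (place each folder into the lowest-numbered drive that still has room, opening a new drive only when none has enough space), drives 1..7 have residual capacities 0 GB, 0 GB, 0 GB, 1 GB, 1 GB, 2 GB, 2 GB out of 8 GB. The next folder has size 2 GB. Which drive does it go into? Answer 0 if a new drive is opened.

6

Drives with room: drive 6 (2 GB), drive 7 (2 GB).
The first with room is drive 6.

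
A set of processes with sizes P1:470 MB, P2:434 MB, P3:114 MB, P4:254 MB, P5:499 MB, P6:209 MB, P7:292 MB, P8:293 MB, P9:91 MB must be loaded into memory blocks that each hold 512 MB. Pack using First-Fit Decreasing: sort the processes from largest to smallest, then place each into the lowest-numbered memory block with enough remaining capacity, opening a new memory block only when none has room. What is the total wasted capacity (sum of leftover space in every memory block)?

416

Sorted descending: 499, 470, 434, 293, 292, 254, 209, 114, 91.
499 MB → memory block 1 (remaining 13 MB)
470 MB → memory block 2 (remaining 42 MB)
434 MB → memory block 3 (remaining 78 MB)
293 MB → memory block 4 (remaining 219 MB)
292 MB → memory block 5 (remaining 220 MB)
254 MB → memory block 6 (remaining 258 MB)
209 MB → memory block 4 (remaining 10 MB)
114 MB → memory block 5 (remaining 106 MB)
91 MB → memory block 5 (remaining 15 MB)
6 memory blocks × 512 MB = 3072 MB; used 2656 MB; unused 416 MB.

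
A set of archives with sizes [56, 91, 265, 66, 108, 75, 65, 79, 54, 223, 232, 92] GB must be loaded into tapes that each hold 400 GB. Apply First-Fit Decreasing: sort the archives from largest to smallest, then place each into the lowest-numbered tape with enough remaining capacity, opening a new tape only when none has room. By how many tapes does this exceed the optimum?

0

First-Fit Decreasing: [265,108] [232,92,75] [223,91,79] [66,65,56,54] → 4 tapes.
Total size 1406 GB; any packing needs at least ⌈1406/400⌉ = 4 tapes.
So 4 is already optimal.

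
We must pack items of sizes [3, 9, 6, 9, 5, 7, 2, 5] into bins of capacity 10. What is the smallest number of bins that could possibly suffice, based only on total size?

5

Total size = 3 + 9 + 6 + 9 + 5 + 7 + 2 + 5 = 46.
⌈46 / 10⌉ = 5.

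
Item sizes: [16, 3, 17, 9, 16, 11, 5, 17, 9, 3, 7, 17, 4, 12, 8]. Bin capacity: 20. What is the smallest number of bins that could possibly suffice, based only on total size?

8 bins

Total size = 16 + 3 + 17 + 9 + 16 + 11 + 5 + 17 + 9 + 3 + 7 + 17 + 4 + 12 + 8 = 154.
⌈154 / 20⌉ = 8.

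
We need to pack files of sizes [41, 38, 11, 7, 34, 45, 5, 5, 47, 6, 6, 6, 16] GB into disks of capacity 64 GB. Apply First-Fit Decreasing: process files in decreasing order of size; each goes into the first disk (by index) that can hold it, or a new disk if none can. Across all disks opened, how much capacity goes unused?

Sorted descending: 47, 45, 41, 38, 34, 16, 11, 7, 6, 6, 6, 5, 5.
Put 47 GB in disk 1; 17 GB remain.
Put 45 GB in disk 2; 19 GB remain.
Put 41 GB in disk 3; 23 GB remain.
Put 38 GB in disk 4; 26 GB remain.
Put 34 GB in disk 5; 30 GB remain.
Put 16 GB in disk 1; 1 GB remain.
Put 11 GB in disk 2; 8 GB remain.
Put 7 GB in disk 2; 1 GB remain.
Put 6 GB in disk 3; 17 GB remain.
Put 6 GB in disk 3; 11 GB remain.
Put 6 GB in disk 3; 5 GB remain.
Put 5 GB in disk 3; 0 GB remain.
Put 5 GB in disk 4; 21 GB remain.
5 disks × 64 GB = 320 GB; used 267 GB; unused 53 GB.

53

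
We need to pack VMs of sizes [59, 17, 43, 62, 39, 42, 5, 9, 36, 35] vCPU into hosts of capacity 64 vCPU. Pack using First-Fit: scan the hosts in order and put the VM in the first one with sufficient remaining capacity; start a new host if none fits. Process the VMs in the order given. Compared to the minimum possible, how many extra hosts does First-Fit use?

First-Fit: [59,5] [17,43] [62] [39,9] [42] [36] [35] → 7 hosts.
7 VMs exceed 32 vCPU (half the capacity), and no two of those can share a host, so at least 7 hosts are needed.
So 7 is already optimal.

0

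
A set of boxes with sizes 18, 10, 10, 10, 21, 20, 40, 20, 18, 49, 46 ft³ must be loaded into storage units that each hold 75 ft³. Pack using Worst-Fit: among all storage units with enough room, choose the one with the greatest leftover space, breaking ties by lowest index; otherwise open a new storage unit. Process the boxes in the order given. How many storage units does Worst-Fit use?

5

18 ft³ → storage unit 1 (remaining 57 ft³)
10 ft³ → storage unit 1 (remaining 47 ft³)
10 ft³ → storage unit 1 (remaining 37 ft³)
10 ft³ → storage unit 1 (remaining 27 ft³)
21 ft³ → storage unit 1 (remaining 6 ft³)
20 ft³ → storage unit 2 (remaining 55 ft³)
40 ft³ → storage unit 2 (remaining 15 ft³)
20 ft³ → storage unit 3 (remaining 55 ft³)
18 ft³ → storage unit 3 (remaining 37 ft³)
49 ft³ → storage unit 4 (remaining 26 ft³)
46 ft³ → storage unit 5 (remaining 29 ft³)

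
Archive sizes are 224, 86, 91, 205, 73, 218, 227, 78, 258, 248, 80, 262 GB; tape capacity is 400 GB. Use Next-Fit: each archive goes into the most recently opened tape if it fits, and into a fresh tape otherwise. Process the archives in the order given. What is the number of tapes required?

7

224 GB → tape 1 (remaining 176 GB)
86 GB → tape 1 (remaining 90 GB)
91 GB → tape 2 (remaining 309 GB)
205 GB → tape 2 (remaining 104 GB)
73 GB → tape 2 (remaining 31 GB)
218 GB → tape 3 (remaining 182 GB)
227 GB → tape 4 (remaining 173 GB)
78 GB → tape 4 (remaining 95 GB)
258 GB → tape 5 (remaining 142 GB)
248 GB → tape 6 (remaining 152 GB)
80 GB → tape 6 (remaining 72 GB)
262 GB → tape 7 (remaining 138 GB)
Final tapes: [224,86] [91,205,73] [218] [227,78] [258] [248,80] [262].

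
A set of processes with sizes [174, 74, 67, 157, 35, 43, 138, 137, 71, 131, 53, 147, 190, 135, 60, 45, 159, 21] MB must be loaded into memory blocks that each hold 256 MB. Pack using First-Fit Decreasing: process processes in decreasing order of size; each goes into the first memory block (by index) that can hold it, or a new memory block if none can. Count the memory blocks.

9 memory blocks

Sorted descending: 190, 174, 159, 157, 147, 138, 137, 135, 131, 74, 71, 67, 60, 53, 45, 43, 35, 21.
190 MB → memory block 1 (remaining 66 MB)
174 MB → memory block 2 (remaining 82 MB)
159 MB → memory block 3 (remaining 97 MB)
157 MB → memory block 4 (remaining 99 MB)
147 MB → memory block 5 (remaining 109 MB)
138 MB → memory block 6 (remaining 118 MB)
137 MB → memory block 7 (remaining 119 MB)
135 MB → memory block 8 (remaining 121 MB)
131 MB → memory block 9 (remaining 125 MB)
74 MB → memory block 2 (remaining 8 MB)
71 MB → memory block 3 (remaining 26 MB)
67 MB → memory block 4 (remaining 32 MB)
60 MB → memory block 1 (remaining 6 MB)
53 MB → memory block 5 (remaining 56 MB)
45 MB → memory block 5 (remaining 11 MB)
43 MB → memory block 6 (remaining 75 MB)
35 MB → memory block 6 (remaining 40 MB)
21 MB → memory block 3 (remaining 5 MB)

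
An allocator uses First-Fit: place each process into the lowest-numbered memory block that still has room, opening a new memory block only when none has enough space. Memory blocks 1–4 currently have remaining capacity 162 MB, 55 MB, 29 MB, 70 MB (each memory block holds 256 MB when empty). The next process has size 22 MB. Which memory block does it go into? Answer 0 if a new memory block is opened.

1

Memory blocks with room: memory block 1 (162 MB), memory block 2 (55 MB), memory block 3 (29 MB), memory block 4 (70 MB).
The first with room is memory block 1.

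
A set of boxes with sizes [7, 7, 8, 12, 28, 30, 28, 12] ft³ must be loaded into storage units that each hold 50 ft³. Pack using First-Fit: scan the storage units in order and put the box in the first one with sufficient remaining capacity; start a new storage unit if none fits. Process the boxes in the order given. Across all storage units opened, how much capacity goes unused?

68

Put 7 ft³ in storage unit 1; 43 ft³ remain.
Put 7 ft³ in storage unit 1; 36 ft³ remain.
Put 8 ft³ in storage unit 1; 28 ft³ remain.
Put 12 ft³ in storage unit 1; 16 ft³ remain.
Put 28 ft³ in storage unit 2; 22 ft³ remain.
Put 30 ft³ in storage unit 3; 20 ft³ remain.
Put 28 ft³ in storage unit 4; 22 ft³ remain.
Put 12 ft³ in storage unit 1; 4 ft³ remain.
4 storage units × 50 ft³ = 200 ft³; used 132 ft³; unused 68 ft³.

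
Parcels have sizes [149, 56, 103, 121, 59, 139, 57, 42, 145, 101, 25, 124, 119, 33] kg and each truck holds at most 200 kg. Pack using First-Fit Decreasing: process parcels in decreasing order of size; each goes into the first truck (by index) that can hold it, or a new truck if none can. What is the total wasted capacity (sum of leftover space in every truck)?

327

Sorted descending: 149, 145, 139, 124, 121, 119, 103, 101, 59, 57, 56, 42, 33, 25.
truck 1: place 149 kg, 51 kg left
truck 2: place 145 kg, 55 kg left
truck 3: place 139 kg, 61 kg left
truck 4: place 124 kg, 76 kg left
truck 5: place 121 kg, 79 kg left
truck 6: place 119 kg, 81 kg left
truck 7: place 103 kg, 97 kg left
truck 8: place 101 kg, 99 kg left
truck 3: place 59 kg, 2 kg left
truck 4: place 57 kg, 19 kg left
truck 5: place 56 kg, 23 kg left
truck 1: place 42 kg, 9 kg left
truck 2: place 33 kg, 22 kg left
truck 6: place 25 kg, 56 kg left
8 trucks × 200 kg = 1600 kg; used 1273 kg; unused 327 kg.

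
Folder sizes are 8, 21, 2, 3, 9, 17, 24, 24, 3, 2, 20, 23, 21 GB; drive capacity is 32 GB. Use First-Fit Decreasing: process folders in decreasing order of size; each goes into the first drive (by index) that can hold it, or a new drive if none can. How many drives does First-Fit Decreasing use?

Sorted descending: 24, 24, 23, 21, 21, 20, 17, 9, 8, 3, 3, 2, 2.
drive 1: place 24 GB, 8 GB left
drive 2: place 24 GB, 8 GB left
drive 3: place 23 GB, 9 GB left
drive 4: place 21 GB, 11 GB left
drive 5: place 21 GB, 11 GB left
drive 6: place 20 GB, 12 GB left
drive 7: place 17 GB, 15 GB left
drive 3: place 9 GB, 0 GB left
drive 1: place 8 GB, 0 GB left
drive 2: place 3 GB, 5 GB left
drive 2: place 3 GB, 2 GB left
drive 2: place 2 GB, 0 GB left
drive 4: place 2 GB, 9 GB left

7 drives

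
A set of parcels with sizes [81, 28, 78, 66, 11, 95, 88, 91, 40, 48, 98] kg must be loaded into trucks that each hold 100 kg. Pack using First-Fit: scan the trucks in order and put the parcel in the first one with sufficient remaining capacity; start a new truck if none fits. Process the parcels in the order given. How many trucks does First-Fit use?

truck 1: place 81 kg, 19 kg left
truck 2: place 28 kg, 72 kg left
truck 3: place 78 kg, 22 kg left
truck 2: place 66 kg, 6 kg left
truck 1: place 11 kg, 8 kg left
truck 4: place 95 kg, 5 kg left
truck 5: place 88 kg, 12 kg left
truck 6: place 91 kg, 9 kg left
truck 7: place 40 kg, 60 kg left
truck 7: place 48 kg, 12 kg left
truck 8: place 98 kg, 2 kg left

8 trucks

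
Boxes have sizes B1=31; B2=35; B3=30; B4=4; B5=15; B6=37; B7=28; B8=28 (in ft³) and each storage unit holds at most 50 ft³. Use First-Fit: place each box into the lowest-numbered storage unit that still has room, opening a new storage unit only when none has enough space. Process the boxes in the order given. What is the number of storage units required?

6

storage unit 1: place B1 (31 ft³), 19 ft³ left
storage unit 2: place B2 (35 ft³), 15 ft³ left
storage unit 3: place B3 (30 ft³), 20 ft³ left
storage unit 1: place B4 (4 ft³), 15 ft³ left
storage unit 1: place B5 (15 ft³), 0 ft³ left
storage unit 4: place B6 (37 ft³), 13 ft³ left
storage unit 5: place B7 (28 ft³), 22 ft³ left
storage unit 6: place B8 (28 ft³), 22 ft³ left
Final storage units: [31,4,15] [35] [30] [37] [28] [28].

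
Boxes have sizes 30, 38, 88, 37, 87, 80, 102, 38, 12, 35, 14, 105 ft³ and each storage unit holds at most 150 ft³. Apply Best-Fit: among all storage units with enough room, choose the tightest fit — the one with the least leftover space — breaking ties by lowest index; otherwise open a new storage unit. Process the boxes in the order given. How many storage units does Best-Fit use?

storage unit 1: place 30 ft³, 120 ft³ left
storage unit 1: place 38 ft³, 82 ft³ left
storage unit 2: place 88 ft³, 62 ft³ left
storage unit 2: place 37 ft³, 25 ft³ left
storage unit 3: place 87 ft³, 63 ft³ left
storage unit 1: place 80 ft³, 2 ft³ left
storage unit 4: place 102 ft³, 48 ft³ left
storage unit 4: place 38 ft³, 10 ft³ left
storage unit 2: place 12 ft³, 13 ft³ left
storage unit 3: place 35 ft³, 28 ft³ left
storage unit 3: place 14 ft³, 14 ft³ left
storage unit 5: place 105 ft³, 45 ft³ left
Final storage units: [30,38,80] [88,37,12] [87,35,14] [102,38] [105].

5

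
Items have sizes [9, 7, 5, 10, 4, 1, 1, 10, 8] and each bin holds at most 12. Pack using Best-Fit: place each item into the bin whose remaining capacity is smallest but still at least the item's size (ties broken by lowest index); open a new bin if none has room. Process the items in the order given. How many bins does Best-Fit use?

Put 9 in bin 1; 3 remain.
Put 7 in bin 2; 5 remain.
Put 5 in bin 2; 0 remain.
Put 10 in bin 3; 2 remain.
Put 4 in bin 4; 8 remain.
Put 1 in bin 3; 1 remain.
Put 1 in bin 3; 0 remain.
Put 10 in bin 5; 2 remain.
Put 8 in bin 4; 0 remain.

5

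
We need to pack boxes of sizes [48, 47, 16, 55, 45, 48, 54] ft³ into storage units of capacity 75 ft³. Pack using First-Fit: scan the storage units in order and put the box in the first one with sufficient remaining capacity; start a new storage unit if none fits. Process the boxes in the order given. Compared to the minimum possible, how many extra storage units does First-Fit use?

First-Fit: [48,16] [47] [55] [45] [48] [54] → 6 storage units.
6 boxes exceed 37.5 ft³ (half the capacity), and no two of those can share a storage unit, so at least 6 storage units are needed.
So 6 is already optimal.

0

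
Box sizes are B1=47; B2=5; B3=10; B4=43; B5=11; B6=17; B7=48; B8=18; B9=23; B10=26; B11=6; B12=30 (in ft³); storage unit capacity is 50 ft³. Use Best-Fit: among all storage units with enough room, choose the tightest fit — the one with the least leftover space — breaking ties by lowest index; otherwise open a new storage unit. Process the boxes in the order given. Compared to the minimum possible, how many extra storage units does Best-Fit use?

1

Best-Fit: [47] [5,10,11,17,6] [43] [48] [18,23] [26] [30] → 7 storage units.
Total size 284 ft³; any packing needs at least ⌈284/50⌉ = 6 storage units.
An optimal packing achieves that bound: [48] [47] [43,6] [30,18] [26,23] [17,11,10,5] → 6 storage units.
Excess: 7 − 6 = 1.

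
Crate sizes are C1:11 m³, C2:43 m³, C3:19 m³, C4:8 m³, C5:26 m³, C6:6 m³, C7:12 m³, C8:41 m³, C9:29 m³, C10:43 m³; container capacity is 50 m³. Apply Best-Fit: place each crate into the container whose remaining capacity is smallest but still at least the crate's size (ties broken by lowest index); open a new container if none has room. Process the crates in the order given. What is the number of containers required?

6

C1 (11 m³) → container 1 (remaining 39 m³)
C2 (43 m³) → container 2 (remaining 7 m³)
C3 (19 m³) → container 1 (remaining 20 m³)
C4 (8 m³) → container 1 (remaining 12 m³)
C5 (26 m³) → container 3 (remaining 24 m³)
C6 (6 m³) → container 2 (remaining 1 m³)
C7 (12 m³) → container 1 (remaining 0 m³)
C8 (41 m³) → container 4 (remaining 9 m³)
C9 (29 m³) → container 5 (remaining 21 m³)
C10 (43 m³) → container 6 (remaining 7 m³)
Final containers: [11,19,8,12] [43,6] [26] [41] [29] [43].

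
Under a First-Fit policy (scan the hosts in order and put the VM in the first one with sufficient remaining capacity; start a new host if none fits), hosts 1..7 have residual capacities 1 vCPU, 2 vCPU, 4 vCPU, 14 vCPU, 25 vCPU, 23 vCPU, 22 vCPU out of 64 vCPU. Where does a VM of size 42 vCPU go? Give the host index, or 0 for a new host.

0

No host has ≥ 42 vCPU free, so a new host is opened.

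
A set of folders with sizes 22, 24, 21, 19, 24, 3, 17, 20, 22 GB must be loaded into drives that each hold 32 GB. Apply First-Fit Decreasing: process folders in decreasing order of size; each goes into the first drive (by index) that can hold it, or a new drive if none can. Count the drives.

8

Sorted descending: 24, 24, 22, 22, 21, 20, 19, 17, 3.
24 GB → drive 1 (remaining 8 GB)
24 GB → drive 2 (remaining 8 GB)
22 GB → drive 3 (remaining 10 GB)
22 GB → drive 4 (remaining 10 GB)
21 GB → drive 5 (remaining 11 GB)
20 GB → drive 6 (remaining 12 GB)
19 GB → drive 7 (remaining 13 GB)
17 GB → drive 8 (remaining 15 GB)
3 GB → drive 1 (remaining 5 GB)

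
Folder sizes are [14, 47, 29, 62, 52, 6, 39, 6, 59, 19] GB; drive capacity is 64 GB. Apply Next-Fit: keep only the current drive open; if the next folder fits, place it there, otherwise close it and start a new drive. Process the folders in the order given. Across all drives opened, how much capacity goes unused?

115

Put 14 GB in drive 1; 50 GB remain.
Put 47 GB in drive 1; 3 GB remain.
Put 29 GB in drive 2; 35 GB remain.
Put 62 GB in drive 3; 2 GB remain.
Put 52 GB in drive 4; 12 GB remain.
Put 6 GB in drive 4; 6 GB remain.
Put 39 GB in drive 5; 25 GB remain.
Put 6 GB in drive 5; 19 GB remain.
Put 59 GB in drive 6; 5 GB remain.
Put 19 GB in drive 7; 45 GB remain.
7 drives × 64 GB = 448 GB; used 333 GB; unused 115 GB.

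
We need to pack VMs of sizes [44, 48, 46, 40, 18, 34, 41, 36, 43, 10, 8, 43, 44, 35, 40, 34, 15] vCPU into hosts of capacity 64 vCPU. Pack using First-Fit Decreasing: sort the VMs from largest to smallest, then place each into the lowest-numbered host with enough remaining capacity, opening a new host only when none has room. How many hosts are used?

Sorted descending: 48, 46, 44, 44, 43, 43, 41, 40, 40, 36, 35, 34, 34, 18, 15, 10, 8.
Put 48 vCPU in host 1; 16 vCPU remain.
Put 46 vCPU in host 2; 18 vCPU remain.
Put 44 vCPU in host 3; 20 vCPU remain.
Put 44 vCPU in host 4; 20 vCPU remain.
Put 43 vCPU in host 5; 21 vCPU remain.
Put 43 vCPU in host 6; 21 vCPU remain.
Put 41 vCPU in host 7; 23 vCPU remain.
Put 40 vCPU in host 8; 24 vCPU remain.
Put 40 vCPU in host 9; 24 vCPU remain.
Put 36 vCPU in host 10; 28 vCPU remain.
Put 35 vCPU in host 11; 29 vCPU remain.
Put 34 vCPU in host 12; 30 vCPU remain.
Put 34 vCPU in host 13; 30 vCPU remain.
Put 18 vCPU in host 2; 0 vCPU remain.
Put 15 vCPU in host 1; 1 vCPU remain.
Put 10 vCPU in host 3; 10 vCPU remain.
Put 8 vCPU in host 3; 2 vCPU remain.

13 hosts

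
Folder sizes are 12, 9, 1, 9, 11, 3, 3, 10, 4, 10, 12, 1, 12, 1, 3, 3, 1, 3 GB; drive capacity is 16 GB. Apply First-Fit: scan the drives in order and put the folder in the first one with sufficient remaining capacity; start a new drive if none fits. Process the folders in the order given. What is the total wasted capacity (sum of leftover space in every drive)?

20

12 GB → drive 1 (remaining 4 GB)
9 GB → drive 2 (remaining 7 GB)
1 GB → drive 1 (remaining 3 GB)
9 GB → drive 3 (remaining 7 GB)
11 GB → drive 4 (remaining 5 GB)
3 GB → drive 1 (remaining 0 GB)
3 GB → drive 2 (remaining 4 GB)
10 GB → drive 5 (remaining 6 GB)
4 GB → drive 2 (remaining 0 GB)
10 GB → drive 6 (remaining 6 GB)
12 GB → drive 7 (remaining 4 GB)
1 GB → drive 3 (remaining 6 GB)
12 GB → drive 8 (remaining 4 GB)
1 GB → drive 3 (remaining 5 GB)
3 GB → drive 3 (remaining 2 GB)
3 GB → drive 4 (remaining 2 GB)
1 GB → drive 3 (remaining 1 GB)
3 GB → drive 5 (remaining 3 GB)
8 drives × 16 GB = 128 GB; used 108 GB; unused 20 GB.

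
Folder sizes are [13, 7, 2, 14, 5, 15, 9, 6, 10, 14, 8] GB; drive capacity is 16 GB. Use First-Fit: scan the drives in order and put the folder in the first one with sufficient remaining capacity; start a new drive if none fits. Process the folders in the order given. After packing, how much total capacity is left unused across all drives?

13 GB → drive 1 (remaining 3 GB)
7 GB → drive 2 (remaining 9 GB)
2 GB → drive 1 (remaining 1 GB)
14 GB → drive 3 (remaining 2 GB)
5 GB → drive 2 (remaining 4 GB)
15 GB → drive 4 (remaining 1 GB)
9 GB → drive 5 (remaining 7 GB)
6 GB → drive 5 (remaining 1 GB)
10 GB → drive 6 (remaining 6 GB)
14 GB → drive 7 (remaining 2 GB)
8 GB → drive 8 (remaining 8 GB)
8 drives × 16 GB = 128 GB; used 103 GB; unused 25 GB.

25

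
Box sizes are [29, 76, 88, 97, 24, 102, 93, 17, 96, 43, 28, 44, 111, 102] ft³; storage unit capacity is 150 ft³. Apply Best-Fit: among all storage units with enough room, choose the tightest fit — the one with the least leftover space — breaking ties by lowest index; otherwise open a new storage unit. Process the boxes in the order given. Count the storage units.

8

storage unit 1: place 29 ft³, 121 ft³ left
storage unit 1: place 76 ft³, 45 ft³ left
storage unit 2: place 88 ft³, 62 ft³ left
storage unit 3: place 97 ft³, 53 ft³ left
storage unit 1: place 24 ft³, 21 ft³ left
storage unit 4: place 102 ft³, 48 ft³ left
storage unit 5: place 93 ft³, 57 ft³ left
storage unit 1: place 17 ft³, 4 ft³ left
storage unit 6: place 96 ft³, 54 ft³ left
storage unit 4: place 43 ft³, 5 ft³ left
storage unit 3: place 28 ft³, 25 ft³ left
storage unit 6: place 44 ft³, 10 ft³ left
storage unit 7: place 111 ft³, 39 ft³ left
storage unit 8: place 102 ft³, 48 ft³ left
Final storage units: [29,76,24,17] [88] [97,28] [102,43] [93] [96,44] [111] [102].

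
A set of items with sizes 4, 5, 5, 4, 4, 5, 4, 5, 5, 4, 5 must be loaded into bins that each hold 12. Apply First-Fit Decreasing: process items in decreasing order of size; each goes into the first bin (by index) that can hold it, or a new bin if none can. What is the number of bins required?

5

Sorted descending: 5, 5, 5, 5, 5, 5, 4, 4, 4, 4, 4.
Put 5 in bin 1; 7 remain.
Put 5 in bin 1; 2 remain.
Put 5 in bin 2; 7 remain.
Put 5 in bin 2; 2 remain.
Put 5 in bin 3; 7 remain.
Put 5 in bin 3; 2 remain.
Put 4 in bin 4; 8 remain.
Put 4 in bin 4; 4 remain.
Put 4 in bin 4; 0 remain.
Put 4 in bin 5; 8 remain.
Put 4 in bin 5; 4 remain.
Final bins: [5,5] [5,5] [5,5] [4,4,4] [4,4].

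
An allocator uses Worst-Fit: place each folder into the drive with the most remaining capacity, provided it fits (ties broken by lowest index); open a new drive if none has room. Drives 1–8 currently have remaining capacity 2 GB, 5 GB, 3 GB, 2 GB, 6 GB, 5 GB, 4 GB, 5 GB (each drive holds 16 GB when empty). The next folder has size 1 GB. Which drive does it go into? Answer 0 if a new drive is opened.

Drives with room: drive 1 (2 GB), drive 2 (5 GB), drive 3 (3 GB), drive 4 (2 GB), drive 5 (6 GB), drive 6 (5 GB), drive 7 (4 GB), drive 8 (5 GB).
Most room is drive 5 with 6 GB free.

5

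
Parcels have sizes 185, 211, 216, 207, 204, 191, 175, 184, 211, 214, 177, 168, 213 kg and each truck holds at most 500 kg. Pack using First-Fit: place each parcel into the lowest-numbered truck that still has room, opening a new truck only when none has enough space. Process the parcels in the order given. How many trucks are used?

7

185 kg → truck 1 (remaining 315 kg)
211 kg → truck 1 (remaining 104 kg)
216 kg → truck 2 (remaining 284 kg)
207 kg → truck 2 (remaining 77 kg)
204 kg → truck 3 (remaining 296 kg)
191 kg → truck 3 (remaining 105 kg)
175 kg → truck 4 (remaining 325 kg)
184 kg → truck 4 (remaining 141 kg)
211 kg → truck 5 (remaining 289 kg)
214 kg → truck 5 (remaining 75 kg)
177 kg → truck 6 (remaining 323 kg)
168 kg → truck 6 (remaining 155 kg)
213 kg → truck 7 (remaining 287 kg)
Final trucks: [185,211] [216,207] [204,191] [175,184] [211,214] [177,168] [213].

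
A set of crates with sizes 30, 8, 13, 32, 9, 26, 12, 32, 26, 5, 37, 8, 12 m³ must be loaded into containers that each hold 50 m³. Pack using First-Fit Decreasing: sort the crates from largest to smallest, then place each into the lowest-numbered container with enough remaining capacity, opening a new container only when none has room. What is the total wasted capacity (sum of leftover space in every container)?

50

Sorted descending: 37, 32, 32, 30, 26, 26, 13, 12, 12, 9, 8, 8, 5.
Put 37 m³ in container 1; 13 m³ remain.
Put 32 m³ in container 2; 18 m³ remain.
Put 32 m³ in container 3; 18 m³ remain.
Put 30 m³ in container 4; 20 m³ remain.
Put 26 m³ in container 5; 24 m³ remain.
Put 26 m³ in container 6; 24 m³ remain.
Put 13 m³ in container 1; 0 m³ remain.
Put 12 m³ in container 2; 6 m³ remain.
Put 12 m³ in container 3; 6 m³ remain.
Put 9 m³ in container 4; 11 m³ remain.
Put 8 m³ in container 4; 3 m³ remain.
Put 8 m³ in container 5; 16 m³ remain.
Put 5 m³ in container 2; 1 m³ remain.
6 containers × 50 m³ = 300 m³; used 250 m³; unused 50 m³.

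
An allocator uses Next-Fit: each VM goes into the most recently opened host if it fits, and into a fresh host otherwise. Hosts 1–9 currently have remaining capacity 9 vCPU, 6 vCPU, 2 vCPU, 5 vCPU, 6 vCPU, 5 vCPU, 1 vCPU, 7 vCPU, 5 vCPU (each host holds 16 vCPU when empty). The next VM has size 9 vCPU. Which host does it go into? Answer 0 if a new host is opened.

0

Next-Fit only looks at host 9, which has 5 vCPU free.
9 vCPU does not fit, so a new host is opened.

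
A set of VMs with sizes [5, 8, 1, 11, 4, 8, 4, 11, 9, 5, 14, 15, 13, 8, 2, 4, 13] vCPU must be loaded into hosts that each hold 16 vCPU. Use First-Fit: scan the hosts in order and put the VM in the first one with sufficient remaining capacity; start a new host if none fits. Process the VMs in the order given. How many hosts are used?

5 vCPU → host 1 (remaining 11 vCPU)
8 vCPU → host 1 (remaining 3 vCPU)
1 vCPU → host 1 (remaining 2 vCPU)
11 vCPU → host 2 (remaining 5 vCPU)
4 vCPU → host 2 (remaining 1 vCPU)
8 vCPU → host 3 (remaining 8 vCPU)
4 vCPU → host 3 (remaining 4 vCPU)
11 vCPU → host 4 (remaining 5 vCPU)
9 vCPU → host 5 (remaining 7 vCPU)
5 vCPU → host 4 (remaining 0 vCPU)
14 vCPU → host 6 (remaining 2 vCPU)
15 vCPU → host 7 (remaining 1 vCPU)
13 vCPU → host 8 (remaining 3 vCPU)
8 vCPU → host 9 (remaining 8 vCPU)
2 vCPU → host 1 (remaining 0 vCPU)
4 vCPU → host 3 (remaining 0 vCPU)
13 vCPU → host 10 (remaining 3 vCPU)

10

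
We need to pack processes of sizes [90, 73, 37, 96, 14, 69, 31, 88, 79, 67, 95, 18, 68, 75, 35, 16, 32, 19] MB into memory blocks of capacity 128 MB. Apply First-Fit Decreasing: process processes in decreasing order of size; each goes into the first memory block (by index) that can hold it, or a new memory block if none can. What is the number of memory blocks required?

10

Sorted descending: 96, 95, 90, 88, 79, 75, 73, 69, 68, 67, 37, 35, 32, 31, 19, 18, 16, 14.
Put 96 MB in memory block 1; 32 MB remain.
Put 95 MB in memory block 2; 33 MB remain.
Put 90 MB in memory block 3; 38 MB remain.
Put 88 MB in memory block 4; 40 MB remain.
Put 79 MB in memory block 5; 49 MB remain.
Put 75 MB in memory block 6; 53 MB remain.
Put 73 MB in memory block 7; 55 MB remain.
Put 69 MB in memory block 8; 59 MB remain.
Put 68 MB in memory block 9; 60 MB remain.
Put 67 MB in memory block 10; 61 MB remain.
Put 37 MB in memory block 3; 1 MB remain.
Put 35 MB in memory block 4; 5 MB remain.
Put 32 MB in memory block 1; 0 MB remain.
Put 31 MB in memory block 2; 2 MB remain.
Put 19 MB in memory block 5; 30 MB remain.
Put 18 MB in memory block 5; 12 MB remain.
Put 16 MB in memory block 6; 37 MB remain.
Put 14 MB in memory block 6; 23 MB remain.
Final memory blocks: [96,32] [95,31] [90,37] [88,35] [79,19,18] [75,16,14] [73] [69] [68] [67].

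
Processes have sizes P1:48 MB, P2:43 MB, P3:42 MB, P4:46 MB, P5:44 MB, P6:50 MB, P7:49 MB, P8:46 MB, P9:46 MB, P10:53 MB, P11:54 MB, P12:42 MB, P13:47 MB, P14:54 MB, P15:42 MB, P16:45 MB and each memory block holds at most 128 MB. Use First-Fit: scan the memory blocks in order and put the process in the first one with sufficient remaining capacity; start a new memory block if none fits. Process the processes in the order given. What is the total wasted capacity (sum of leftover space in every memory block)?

P1 (48 MB) → memory block 1 (remaining 80 MB)
P2 (43 MB) → memory block 1 (remaining 37 MB)
P3 (42 MB) → memory block 2 (remaining 86 MB)
P4 (46 MB) → memory block 2 (remaining 40 MB)
P5 (44 MB) → memory block 3 (remaining 84 MB)
P6 (50 MB) → memory block 3 (remaining 34 MB)
P7 (49 MB) → memory block 4 (remaining 79 MB)
P8 (46 MB) → memory block 4 (remaining 33 MB)
P9 (46 MB) → memory block 5 (remaining 82 MB)
P10 (53 MB) → memory block 5 (remaining 29 MB)
P11 (54 MB) → memory block 6 (remaining 74 MB)
P12 (42 MB) → memory block 6 (remaining 32 MB)
P13 (47 MB) → memory block 7 (remaining 81 MB)
P14 (54 MB) → memory block 7 (remaining 27 MB)
P15 (42 MB) → memory block 8 (remaining 86 MB)
P16 (45 MB) → memory block 8 (remaining 41 MB)
8 memory blocks × 128 MB = 1024 MB; used 751 MB; unused 273 MB.

273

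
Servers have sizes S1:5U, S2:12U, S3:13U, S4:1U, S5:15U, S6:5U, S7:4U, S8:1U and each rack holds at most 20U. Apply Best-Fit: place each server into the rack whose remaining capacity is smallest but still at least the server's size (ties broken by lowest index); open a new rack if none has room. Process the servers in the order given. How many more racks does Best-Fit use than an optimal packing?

Best-Fit: [5,12,1,1] [13,4] [15,5] → 3 racks.
Total size 56U; any packing needs at least ⌈56/20⌉ = 3 racks.
So 3 is already optimal.

0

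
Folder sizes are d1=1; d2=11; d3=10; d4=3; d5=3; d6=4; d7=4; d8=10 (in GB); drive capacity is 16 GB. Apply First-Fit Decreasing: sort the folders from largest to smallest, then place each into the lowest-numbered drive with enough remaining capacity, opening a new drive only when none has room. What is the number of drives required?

3 drives

Sorted descending: 11, 10, 10, 4, 4, 3, 3, 1.
11 GB → drive 1 (remaining 5 GB)
10 GB → drive 2 (remaining 6 GB)
10 GB → drive 3 (remaining 6 GB)
4 GB → drive 1 (remaining 1 GB)
4 GB → drive 2 (remaining 2 GB)
3 GB → drive 3 (remaining 3 GB)
3 GB → drive 3 (remaining 0 GB)
1 GB → drive 1 (remaining 0 GB)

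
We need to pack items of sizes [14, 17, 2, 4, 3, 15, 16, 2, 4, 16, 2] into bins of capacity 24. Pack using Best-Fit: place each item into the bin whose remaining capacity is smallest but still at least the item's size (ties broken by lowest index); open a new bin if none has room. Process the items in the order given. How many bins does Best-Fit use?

bin 1: place 14, 10 left
bin 2: place 17, 7 left
bin 2: place 2, 5 left
bin 2: place 4, 1 left
bin 1: place 3, 7 left
bin 3: place 15, 9 left
bin 4: place 16, 8 left
bin 1: place 2, 5 left
bin 1: place 4, 1 left
bin 5: place 16, 8 left
bin 4: place 2, 6 left
Final bins: [14,3,2,4] [17,2,4] [15] [16,2] [16].

5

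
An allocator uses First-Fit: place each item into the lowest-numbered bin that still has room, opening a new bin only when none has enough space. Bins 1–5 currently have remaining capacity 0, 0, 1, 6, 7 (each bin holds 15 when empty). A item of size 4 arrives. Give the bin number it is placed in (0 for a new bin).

Bins with room: bin 4 (6), bin 5 (7).
The first with room is bin 4.

4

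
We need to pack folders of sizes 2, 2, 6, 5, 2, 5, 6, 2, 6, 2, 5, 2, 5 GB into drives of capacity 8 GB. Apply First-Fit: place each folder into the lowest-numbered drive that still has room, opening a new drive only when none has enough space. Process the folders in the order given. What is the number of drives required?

8

Put 2 GB in drive 1; 6 GB remain.
Put 2 GB in drive 1; 4 GB remain.
Put 6 GB in drive 2; 2 GB remain.
Put 5 GB in drive 3; 3 GB remain.
Put 2 GB in drive 1; 2 GB remain.
Put 5 GB in drive 4; 3 GB remain.
Put 6 GB in drive 5; 2 GB remain.
Put 2 GB in drive 1; 0 GB remain.
Put 6 GB in drive 6; 2 GB remain.
Put 2 GB in drive 2; 0 GB remain.
Put 5 GB in drive 7; 3 GB remain.
Put 2 GB in drive 3; 1 GB remain.
Put 5 GB in drive 8; 3 GB remain.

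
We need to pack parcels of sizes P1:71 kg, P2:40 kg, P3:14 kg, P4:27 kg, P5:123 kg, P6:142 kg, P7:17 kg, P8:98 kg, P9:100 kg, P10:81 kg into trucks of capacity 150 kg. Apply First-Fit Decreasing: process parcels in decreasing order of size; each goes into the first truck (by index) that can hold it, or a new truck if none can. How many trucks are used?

6 trucks

Sorted descending: 142, 123, 100, 98, 81, 71, 40, 27, 17, 14.
Put 142 kg in truck 1; 8 kg remain.
Put 123 kg in truck 2; 27 kg remain.
Put 100 kg in truck 3; 50 kg remain.
Put 98 kg in truck 4; 52 kg remain.
Put 81 kg in truck 5; 69 kg remain.
Put 71 kg in truck 6; 79 kg remain.
Put 40 kg in truck 3; 10 kg remain.
Put 27 kg in truck 2; 0 kg remain.
Put 17 kg in truck 4; 35 kg remain.
Put 14 kg in truck 4; 21 kg remain.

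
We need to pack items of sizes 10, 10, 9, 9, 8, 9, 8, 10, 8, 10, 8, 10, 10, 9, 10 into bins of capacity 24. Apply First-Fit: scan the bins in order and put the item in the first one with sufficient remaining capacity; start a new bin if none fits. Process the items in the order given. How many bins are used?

8

Put 10 in bin 1; 14 remain.
Put 10 in bin 1; 4 remain.
Put 9 in bin 2; 15 remain.
Put 9 in bin 2; 6 remain.
Put 8 in bin 3; 16 remain.
Put 9 in bin 3; 7 remain.
Put 8 in bin 4; 16 remain.
Put 10 in bin 4; 6 remain.
Put 8 in bin 5; 16 remain.
Put 10 in bin 5; 6 remain.
Put 8 in bin 6; 16 remain.
Put 10 in bin 6; 6 remain.
Put 10 in bin 7; 14 remain.
Put 9 in bin 7; 5 remain.
Put 10 in bin 8; 14 remain.
Final bins: [10,10] [9,9] [8,9] [8,10] [8,10] [8,10] [10,9] [10].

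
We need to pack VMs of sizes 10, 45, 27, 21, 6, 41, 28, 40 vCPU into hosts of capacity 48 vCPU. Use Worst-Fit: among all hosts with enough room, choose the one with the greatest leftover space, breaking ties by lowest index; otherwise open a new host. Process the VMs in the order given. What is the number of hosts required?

6

10 vCPU → host 1 (remaining 38 vCPU)
45 vCPU → host 2 (remaining 3 vCPU)
27 vCPU → host 1 (remaining 11 vCPU)
21 vCPU → host 3 (remaining 27 vCPU)
6 vCPU → host 3 (remaining 21 vCPU)
41 vCPU → host 4 (remaining 7 vCPU)
28 vCPU → host 5 (remaining 20 vCPU)
40 vCPU → host 6 (remaining 8 vCPU)
Final hosts: [10,27] [45] [21,6] [41] [28] [40].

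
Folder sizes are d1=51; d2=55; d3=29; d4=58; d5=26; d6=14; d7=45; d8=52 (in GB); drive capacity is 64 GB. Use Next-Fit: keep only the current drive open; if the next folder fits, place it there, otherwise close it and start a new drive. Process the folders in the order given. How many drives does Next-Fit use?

7 drives

drive 1: place d1 (51 GB), 13 GB left
drive 2: place d2 (55 GB), 9 GB left
drive 3: place d3 (29 GB), 35 GB left
drive 4: place d4 (58 GB), 6 GB left
drive 5: place d5 (26 GB), 38 GB left
drive 5: place d6 (14 GB), 24 GB left
drive 6: place d7 (45 GB), 19 GB left
drive 7: place d8 (52 GB), 12 GB left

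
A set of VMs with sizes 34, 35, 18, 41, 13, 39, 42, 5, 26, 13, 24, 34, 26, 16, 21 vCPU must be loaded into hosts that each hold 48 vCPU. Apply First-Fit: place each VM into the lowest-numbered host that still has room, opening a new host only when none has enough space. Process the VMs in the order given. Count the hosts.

10

host 1: place 34 vCPU, 14 vCPU left
host 2: place 35 vCPU, 13 vCPU left
host 3: place 18 vCPU, 30 vCPU left
host 4: place 41 vCPU, 7 vCPU left
host 1: place 13 vCPU, 1 vCPU left
host 5: place 39 vCPU, 9 vCPU left
host 6: place 42 vCPU, 6 vCPU left
host 2: place 5 vCPU, 8 vCPU left
host 3: place 26 vCPU, 4 vCPU left
host 7: place 13 vCPU, 35 vCPU left
host 7: place 24 vCPU, 11 vCPU left
host 8: place 34 vCPU, 14 vCPU left
host 9: place 26 vCPU, 22 vCPU left
host 9: place 16 vCPU, 6 vCPU left
host 10: place 21 vCPU, 27 vCPU left
Final hosts: [34,13] [35,5] [18,26] [41] [39] [42] [13,24] [34] [26,16] [21].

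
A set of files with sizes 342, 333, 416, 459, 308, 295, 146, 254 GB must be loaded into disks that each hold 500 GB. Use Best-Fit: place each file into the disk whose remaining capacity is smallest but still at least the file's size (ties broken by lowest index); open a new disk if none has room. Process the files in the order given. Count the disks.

disk 1: place 342 GB, 158 GB left
disk 2: place 333 GB, 167 GB left
disk 3: place 416 GB, 84 GB left
disk 4: place 459 GB, 41 GB left
disk 5: place 308 GB, 192 GB left
disk 6: place 295 GB, 205 GB left
disk 1: place 146 GB, 12 GB left
disk 7: place 254 GB, 246 GB left
Final disks: [342,146] [333] [416] [459] [308] [295] [254].

7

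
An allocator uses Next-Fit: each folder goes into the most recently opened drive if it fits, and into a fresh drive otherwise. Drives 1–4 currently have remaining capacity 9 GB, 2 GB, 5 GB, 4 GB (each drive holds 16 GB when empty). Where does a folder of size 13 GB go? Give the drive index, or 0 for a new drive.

Next-Fit only looks at drive 4, which has 4 GB free.
13 GB does not fit, so a new drive is opened.

0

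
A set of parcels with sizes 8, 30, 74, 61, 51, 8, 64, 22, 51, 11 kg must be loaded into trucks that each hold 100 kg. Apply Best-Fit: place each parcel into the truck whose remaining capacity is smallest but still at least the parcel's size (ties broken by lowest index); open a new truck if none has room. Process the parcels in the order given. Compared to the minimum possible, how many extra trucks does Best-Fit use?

Best-Fit: [8,30,61] [74,8] [51] [64,22,11] [51] → 5 trucks.
5 parcels exceed 50 kg (half the capacity), and no two of those can share a truck, so at least 5 trucks are needed.
So 5 is already optimal.

0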